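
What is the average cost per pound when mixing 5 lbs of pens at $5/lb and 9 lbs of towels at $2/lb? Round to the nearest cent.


Cost of pens:
5 x $5 = $25
Cost of towels:
9 x $2 = $18
Total cost: $25 + $18 = $43
Total weight: 14 lbs
Average: $43 / 14 = $3.0714... ≈ $3.07/lb

$3.07/lb


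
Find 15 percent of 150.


Convert percentage to decimal:
15% = 0.15
Multiply:
150 x 0.15 = 22.5

22.5


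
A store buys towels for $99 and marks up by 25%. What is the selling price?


Calculate the markup amount:
25% of $99 = $24.75
Add to cost:
$99 + $24.75 = $123.75

$123.75


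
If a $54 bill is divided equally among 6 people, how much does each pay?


Total bill: $54
Number of people: 6
Each pays: $54 / 6 = $9

$9


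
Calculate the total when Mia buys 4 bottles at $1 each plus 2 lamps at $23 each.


Cost of bottles:
4 x $1 = $4
Cost of lamps:
2 x $23 = $46
Add both:
$4 + $46 = $50

$50


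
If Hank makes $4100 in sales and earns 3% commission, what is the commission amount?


Convert rate to decimal:
3% = 0.03
Multiply by sales:
$4100 x 0.03 = $123

$123


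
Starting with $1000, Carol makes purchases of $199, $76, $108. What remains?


Add up expenses:
$199 + $76 + $108 = $383
Subtract from budget:
$1000 - $383 = $617

$617


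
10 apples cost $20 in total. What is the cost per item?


Total cost: $20
Number of items: 10
Unit price: $20 / 10 = $2

$2


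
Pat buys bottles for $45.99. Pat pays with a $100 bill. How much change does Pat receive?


Start with the amount paid:
$100
Subtract the price:
$100 - $45.99 = $54.01

$54.01


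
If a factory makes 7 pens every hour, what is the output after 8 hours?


Production rate: 7 pens per hour
Time: 8 hours
Total: 7 x 8 = 56 pens

56 pens


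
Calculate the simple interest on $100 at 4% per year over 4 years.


Use the formula I = P x R x T / 100
P x R x T = 100 x 4 x 4 = 1600
I = 1600 / 100 = $16

$16


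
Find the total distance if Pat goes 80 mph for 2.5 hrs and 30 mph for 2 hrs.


Leg 1 distance:
80 x 2.5 = 200 miles
Leg 2 distance:
30 x 2 = 60 miles
Total distance:
200 + 60 = 260 miles

260 miles


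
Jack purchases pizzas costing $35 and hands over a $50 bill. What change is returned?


Start with the amount paid:
$50
Subtract the price:
$50 - $35 = $15

$15


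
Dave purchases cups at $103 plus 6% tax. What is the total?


Calculate the tax:
6% of $103 = $6.18
Add tax to price:
$103 + $6.18 = $109.18

$109.18


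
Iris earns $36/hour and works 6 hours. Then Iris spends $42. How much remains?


Calculate earnings:
6 x $36 = $216
Subtract spending:
$216 - $42 = $174

$174


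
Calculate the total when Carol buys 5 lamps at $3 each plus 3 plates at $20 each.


Cost of lamps:
5 x $3 = $15
Cost of plates:
3 x $20 = $60
Add both:
$15 + $60 = $75

$75


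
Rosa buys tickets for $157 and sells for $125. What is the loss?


Selling price = $125
Cost price = $157
Loss = cost price - selling price:
Loss = $157 - $125 = $32

$32


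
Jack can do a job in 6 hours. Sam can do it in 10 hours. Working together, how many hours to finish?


Jack's rate: 1/6 of the job per hour
Sam's rate: 1/10 of the job per hour
Combined rate: 1/6 + 1/10 = 4/15 per hour
Time = 1 / (4/15) = 15/4 = 3.75 hours

3.75 hours


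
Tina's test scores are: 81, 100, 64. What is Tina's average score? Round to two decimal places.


Add the scores:
81 + 100 + 64 = 245
Divide by the number of tests:
245 / 3 = 81.6666... ≈ 81.67

81.67


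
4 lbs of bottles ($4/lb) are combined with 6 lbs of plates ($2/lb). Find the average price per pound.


Cost of bottles:
4 x $4 = $16
Cost of plates:
6 x $2 = $12
Total cost: $16 + $12 = $28
Total weight: 10 lbs
Average: $28 / 10 = $2.80/lb

$2.80/lb


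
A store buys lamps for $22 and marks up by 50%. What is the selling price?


Calculate the markup amount:
50% of $22 = $11
Add to cost:
$22 + $11 = $33

$33


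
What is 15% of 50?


Convert percentage to decimal:
15% = 0.15
Multiply:
50 x 0.15 = 7.5

7.5


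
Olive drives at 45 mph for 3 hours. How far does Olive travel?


Use the formula: distance = speed x time
Speed = 45 mph, Time = 3 hours
45 x 3 = 135 miles

135 miles


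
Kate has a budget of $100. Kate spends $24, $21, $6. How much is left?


Add up expenses:
$24 + $21 + $6 = $51
Subtract from budget:
$100 - $51 = $49

$49


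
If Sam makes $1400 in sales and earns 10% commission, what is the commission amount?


Convert rate to decimal:
10% = 0.1
Multiply by sales:
$1400 x 0.1 = $140

$140


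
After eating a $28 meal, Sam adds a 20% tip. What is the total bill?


Calculate the tip:
20% of $28 = $5.60
Add tip to meal cost:
$28 + $5.60 = $33.60

$33.60


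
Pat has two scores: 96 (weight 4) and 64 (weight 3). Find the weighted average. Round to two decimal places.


Weighted sum:
4 x 96 + 3 x 64 = 576
Total weight:
4 + 3 = 7
Weighted average:
576 / 7 = 82.2857... ≈ 82.29

82.29


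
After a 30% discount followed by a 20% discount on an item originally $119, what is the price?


First discount:
30% of $119 = $35.70
Price after first discount:
$119 - $35.70 = $83.30
Second discount:
20% of $83.30 = $16.66
Final price:
$83.30 - $16.66 = $66.64

$66.64


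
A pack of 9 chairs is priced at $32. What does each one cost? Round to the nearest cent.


Total cost: $32
Number of items: 9
Unit price: $32 / 9 = $3.5555... ≈ $3.56

$3.56


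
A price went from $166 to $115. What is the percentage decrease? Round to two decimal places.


Find the absolute change:
|115 - 166| = 51
Divide by original and multiply by 100:
51 / 166 x 100 = 30.7228...% ≈ 30.72%

30.72%


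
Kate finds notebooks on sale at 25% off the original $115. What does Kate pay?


Calculate the discount amount:
25% of $115 = $28.75
Subtract from original:
$115 - $28.75 = $86.25

$86.25


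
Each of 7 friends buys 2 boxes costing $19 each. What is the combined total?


Cost per person:
2 x $19 = $38
Group total:
7 x $38 = $266

$266


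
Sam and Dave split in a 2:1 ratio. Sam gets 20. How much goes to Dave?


Find the multiplier:
20 / 2 = 10
Apply to Dave's share:
1 x 10 = 10

10


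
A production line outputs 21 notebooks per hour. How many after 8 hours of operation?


Production rate: 21 notebooks per hour
Time: 8 hours
Total: 21 x 8 = 168 notebooks

168 notebooks


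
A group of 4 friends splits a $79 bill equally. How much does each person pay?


Total bill: $79
Number of people: 4
Each pays: $79 / 4 = $19.75

$19.75


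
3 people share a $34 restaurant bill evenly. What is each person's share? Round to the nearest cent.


Total bill: $34
Number of people: 3
Each pays: $34 / 3 = $11.3333... ≈ $11.33

$11.33


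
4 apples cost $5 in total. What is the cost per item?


Total cost: $5
Number of items: 4
Unit price: $5 / 4 = $1.25

$1.25


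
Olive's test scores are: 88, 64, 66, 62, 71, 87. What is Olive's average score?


Add the scores:
88 + 64 + 66 + 62 + 71 + 87 = 438
Divide by the number of tests:
438 / 6 = 73

73


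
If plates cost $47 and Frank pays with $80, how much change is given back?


Start with the amount paid:
$80
Subtract the price:
$80 - $47 = $33

$33


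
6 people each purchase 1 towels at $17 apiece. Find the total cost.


Cost per person:
1 x $17 = $17
Group total:
6 x $17 = $102

$102


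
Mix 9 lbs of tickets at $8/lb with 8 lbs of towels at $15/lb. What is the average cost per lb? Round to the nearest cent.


Cost of tickets:
9 x $8 = $72
Cost of towels:
8 x $15 = $120
Total cost: $72 + $120 = $192
Total weight: 17 lbs
Average: $192 / 17 = $11.2941... ≈ $11.29/lb

$11.29/lb


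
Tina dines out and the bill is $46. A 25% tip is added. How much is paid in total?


Calculate the tip:
25% of $46 = $11.50
Add tip to meal cost:
$46 + $11.50 = $57.50

$57.50


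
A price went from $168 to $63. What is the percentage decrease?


Find the absolute change:
|63 - 168| = 105
Divide by original and multiply by 100:
105 / 168 x 100 = 62.5%

62.5%


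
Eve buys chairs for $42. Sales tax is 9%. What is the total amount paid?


Calculate the tax:
9% of $42 = $3.78
Add tax to price:
$42 + $3.78 = $45.78

$45.78


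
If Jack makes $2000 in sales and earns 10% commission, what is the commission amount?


Convert rate to decimal:
10% = 0.1
Multiply by sales:
$2000 x 0.1 = $200

$200


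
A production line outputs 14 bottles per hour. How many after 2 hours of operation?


Production rate: 14 bottles per hour
Time: 2 hours
Total: 14 x 2 = 28 bottles

28 bottles


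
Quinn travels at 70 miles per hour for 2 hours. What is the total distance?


Use the formula: distance = speed x time
Speed = 70 mph, Time = 2 hours
70 x 2 = 140 miles

140 miles


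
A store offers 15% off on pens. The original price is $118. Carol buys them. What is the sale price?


Calculate the discount amount:
15% of $118 = $17.70
Subtract from original:
$118 - $17.70 = $100.30

$100.30


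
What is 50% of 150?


Convert percentage to decimal:
50% = 0.5
Multiply:
150 x 0.5 = 75

75


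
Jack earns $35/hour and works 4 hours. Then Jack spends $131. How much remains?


Calculate earnings:
4 x $35 = $140
Subtract spending:
$140 - $131 = $9

$9


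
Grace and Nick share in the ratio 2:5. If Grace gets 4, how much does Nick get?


Find the multiplier:
4 / 2 = 2
Apply to Nick's share:
5 x 2 = 10

10


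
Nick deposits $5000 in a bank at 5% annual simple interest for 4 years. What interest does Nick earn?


Use the formula I = P x R x T / 100
P x R x T = 5000 x 5 x 4 = 100000
I = 100000 / 100 = $1000

$1000


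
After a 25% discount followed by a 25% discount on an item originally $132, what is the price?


First discount:
25% of $132 = $33
Price after first discount:
$132 - $33 = $99
Second discount:
25% of $99 = $24.75
Final price:
$99 - $24.75 = $74.25

$74.25


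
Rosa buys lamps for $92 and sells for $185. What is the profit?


Selling price = $185
Cost price = $92
Profit = selling price - cost price:
Profit = $185 - $92 = $93

$93


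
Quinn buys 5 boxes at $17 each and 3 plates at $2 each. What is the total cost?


Cost of boxes:
5 x $17 = $85
Cost of plates:
3 x $2 = $6
Add both:
$85 + $6 = $91

$91


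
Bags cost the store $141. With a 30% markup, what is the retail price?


Calculate the markup amount:
30% of $141 = $42.30
Add to cost:
$141 + $42.30 = $183.30

$183.30


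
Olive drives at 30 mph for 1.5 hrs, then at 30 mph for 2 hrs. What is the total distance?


Leg 1 distance:
30 x 1.5 = 45 miles
Leg 2 distance:
30 x 2 = 60 miles
Total distance:
45 + 60 = 105 miles

105 miles


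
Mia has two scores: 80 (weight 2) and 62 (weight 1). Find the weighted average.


Weighted sum:
2 x 80 + 1 x 62 = 222
Total weight:
2 + 1 = 3
Weighted average:
222 / 3 = 74

74


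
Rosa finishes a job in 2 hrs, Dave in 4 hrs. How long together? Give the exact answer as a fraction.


Rosa's rate: 1/2 of the job per hour
Dave's rate: 1/4 of the job per hour
Combined rate: 1/2 + 1/4 = 3/4 per hour
Time = 1 / (3/4) = 4/3 hours (≈ 1.33 hours)

4/3 hours


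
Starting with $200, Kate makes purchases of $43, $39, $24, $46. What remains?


Add up expenses:
$43 + $39 + $24 + $46 = $152
Subtract from budget:
$200 - $152 = $48

$48


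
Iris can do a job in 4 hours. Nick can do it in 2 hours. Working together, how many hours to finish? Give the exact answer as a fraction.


Iris's rate: 1/4 of the job per hour
Nick's rate: 1/2 of the job per hour
Combined rate: 1/4 + 1/2 = 3/4 per hour
Time = 1 / (3/4) = 4/3 hours (≈ 1.33 hours)

4/3 hours


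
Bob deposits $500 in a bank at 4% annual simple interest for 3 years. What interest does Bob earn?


Use the formula I = P x R x T / 100
P x R x T = 500 x 4 x 3 = 6000
I = 6000 / 100 = $60

$60


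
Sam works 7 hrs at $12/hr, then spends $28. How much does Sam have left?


Calculate earnings:
7 x $12 = $84
Subtract spending:
$84 - $28 = $56

$56


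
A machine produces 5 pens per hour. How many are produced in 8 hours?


Production rate: 5 pens per hour
Time: 8 hours
Total: 5 x 8 = 40 pens

40 pens


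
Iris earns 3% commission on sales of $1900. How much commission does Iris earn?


Convert rate to decimal:
3% = 0.03
Multiply by sales:
$1900 x 0.03 = $57

$57


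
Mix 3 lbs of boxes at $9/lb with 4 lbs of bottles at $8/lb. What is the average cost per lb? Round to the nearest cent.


Cost of boxes:
3 x $9 = $27
Cost of bottles:
4 x $8 = $32
Total cost: $27 + $32 = $59
Total weight: 7 lbs
Average: $59 / 7 = $8.4285... ≈ $8.43/lb

$8.43/lb


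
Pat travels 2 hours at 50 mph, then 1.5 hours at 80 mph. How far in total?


Leg 1 distance:
50 x 2 = 100 miles
Leg 2 distance:
80 x 1.5 = 120 miles
Total distance:
100 + 120 = 220 miles

220 miles


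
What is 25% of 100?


Convert percentage to decimal:
25% = 0.25
Multiply:
100 x 0.25 = 25

25


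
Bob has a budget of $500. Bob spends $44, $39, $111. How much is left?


Add up expenses:
$44 + $39 + $111 = $194
Subtract from budget:
$500 - $194 = $306

$306


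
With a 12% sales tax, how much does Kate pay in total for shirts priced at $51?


Calculate the tax:
12% of $51 = $6.12
Add tax to price:
$51 + $6.12 = $57.12

$57.12


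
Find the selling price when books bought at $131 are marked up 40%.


Calculate the markup amount:
40% of $131 = $52.40
Add to cost:
$131 + $52.40 = $183.40

$183.40


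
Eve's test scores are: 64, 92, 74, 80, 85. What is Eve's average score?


Add the scores:
64 + 92 + 74 + 80 + 85 = 395
Divide by the number of tests:
395 / 5 = 79

79


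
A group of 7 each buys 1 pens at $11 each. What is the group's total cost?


Cost per person:
1 x $11 = $11
Group total:
7 x $11 = $77

$77


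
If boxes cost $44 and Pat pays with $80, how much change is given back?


Start with the amount paid:
$80
Subtract the price:
$80 - $44 = $36

$36


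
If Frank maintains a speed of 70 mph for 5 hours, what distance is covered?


Use the formula: distance = speed x time
Speed = 70 mph, Time = 5 hours
70 x 5 = 350 miles

350 miles


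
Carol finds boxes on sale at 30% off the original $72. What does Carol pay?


Calculate the discount amount:
30% of $72 = $21.60
Subtract from original:
$72 - $21.60 = $50.40

$50.40


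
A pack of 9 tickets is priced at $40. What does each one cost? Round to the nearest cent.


Total cost: $40
Number of items: 9
Unit price: $40 / 9 = $4.4444... ≈ $4.44

$4.44


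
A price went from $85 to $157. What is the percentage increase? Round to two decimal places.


Find the absolute change:
|157 - 85| = 72
Divide by original and multiply by 100:
72 / 85 x 100 = 84.7058...% ≈ 84.71%

84.71%


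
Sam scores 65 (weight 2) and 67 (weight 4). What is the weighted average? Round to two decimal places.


Weighted sum:
2 x 65 + 4 x 67 = 398
Total weight:
2 + 4 = 6
Weighted average:
398 / 6 = 66.3333... ≈ 66.33

66.33


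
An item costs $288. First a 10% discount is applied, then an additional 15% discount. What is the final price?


First discount:
10% of $288 = $28.80
Price after first discount:
$288 - $28.80 = $259.20
Second discount:
15% of $259.20 = $38.88
Final price:
$259.20 - $38.88 = $220.32

$220.32


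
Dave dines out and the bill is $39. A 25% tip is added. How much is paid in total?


Calculate the tip:
25% of $39 = $9.75
Add tip to meal cost:
$39 + $9.75 = $48.75

$48.75


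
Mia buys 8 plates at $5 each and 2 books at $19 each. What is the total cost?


Cost of plates:
8 x $5 = $40
Cost of books:
2 x $19 = $38
Add both:
$40 + $38 = $78

$78


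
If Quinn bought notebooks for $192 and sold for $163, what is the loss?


Selling price = $163
Cost price = $192
Loss = cost price - selling price:
Loss = $192 - $163 = $29

$29


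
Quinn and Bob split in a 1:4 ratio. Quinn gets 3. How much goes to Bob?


Find the multiplier:
3 / 1 = 3
Apply to Bob's share:
4 x 3 = 12

12


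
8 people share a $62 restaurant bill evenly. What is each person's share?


Total bill: $62
Number of people: 8
Each pays: $62 / 8 = $7.75

$7.75


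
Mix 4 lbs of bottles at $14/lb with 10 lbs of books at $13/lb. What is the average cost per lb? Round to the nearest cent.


Cost of bottles:
4 x $14 = $56
Cost of books:
10 x $13 = $130
Total cost: $56 + $130 = $186
Total weight: 14 lbs
Average: $186 / 14 = $13.2857... ≈ $13.29/lb

$13.29/lb


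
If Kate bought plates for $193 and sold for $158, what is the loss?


Selling price = $158
Cost price = $193
Loss = cost price - selling price:
Loss = $193 - $158 = $35

$35


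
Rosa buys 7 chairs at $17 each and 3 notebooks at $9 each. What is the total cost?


Cost of chairs:
7 x $17 = $119
Cost of notebooks:
3 x $9 = $27
Add both:
$119 + $27 = $146

$146


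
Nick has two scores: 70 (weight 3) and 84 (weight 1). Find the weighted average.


Weighted sum:
3 x 70 + 1 x 84 = 294
Total weight:
3 + 1 = 4
Weighted average:
294 / 4 = 73.5

73.5


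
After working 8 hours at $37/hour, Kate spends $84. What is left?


Calculate earnings:
8 x $37 = $296
Subtract spending:
$296 - $84 = $212

$212


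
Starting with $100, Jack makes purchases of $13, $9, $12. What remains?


Add up expenses:
$13 + $9 + $12 = $34
Subtract from budget:
$100 - $34 = $66

$66


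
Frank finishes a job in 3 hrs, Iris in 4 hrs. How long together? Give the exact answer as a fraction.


Frank's rate: 1/3 of the job per hour
Iris's rate: 1/4 of the job per hour
Combined rate: 1/3 + 1/4 = 7/12 per hour
Time = 1 / (7/12) = 12/7 hours (≈ 1.71 hours)

12/7 hours


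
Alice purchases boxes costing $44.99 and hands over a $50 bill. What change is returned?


Start with the amount paid:
$50
Subtract the price:
$50 - $44.99 = $5.01

$5.01


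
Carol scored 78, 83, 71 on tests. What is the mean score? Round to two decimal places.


Add the scores:
78 + 83 + 71 = 232
Divide by the number of tests:
232 / 3 = 77.3333... ≈ 77.33

77.33


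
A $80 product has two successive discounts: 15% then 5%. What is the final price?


First discount:
15% of $80 = $12
Price after first discount:
$80 - $12 = $68
Second discount:
5% of $68 = $3.40
Final price:
$68 - $3.40 = $64.60

$64.60


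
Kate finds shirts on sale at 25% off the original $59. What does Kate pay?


Calculate the discount amount:
25% of $59 = $14.75
Subtract from original:
$59 - $14.75 = $44.25

$44.25


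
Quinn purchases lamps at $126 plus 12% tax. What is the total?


Calculate the tax:
12% of $126 = $15.12
Add tax to price:
$126 + $15.12 = $141.12

$141.12


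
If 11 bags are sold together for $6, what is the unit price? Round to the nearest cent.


Total cost: $6
Number of items: 11
Unit price: $6 / 11 = $0.5454... ≈ $0.55

$0.55


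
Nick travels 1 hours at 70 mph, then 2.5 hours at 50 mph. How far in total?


Leg 1 distance:
70 x 1 = 70 miles
Leg 2 distance:
50 x 2.5 = 125 miles
Total distance:
70 + 125 = 195 miles

195 miles


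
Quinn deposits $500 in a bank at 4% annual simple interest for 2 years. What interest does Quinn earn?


Use the formula I = P x R x T / 100
P x R x T = 500 x 4 x 2 = 4000
I = 4000 / 100 = $40

$40


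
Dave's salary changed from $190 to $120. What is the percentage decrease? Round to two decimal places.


Find the absolute change:
|120 - 190| = 70
Divide by original and multiply by 100:
70 / 190 x 100 = 36.8421...% ≈ 36.84%

36.84%


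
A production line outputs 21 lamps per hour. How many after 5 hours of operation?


Production rate: 21 lamps per hour
Time: 5 hours
Total: 21 x 5 = 105 lamps

105 lamps


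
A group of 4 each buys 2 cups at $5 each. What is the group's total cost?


Cost per person:
2 x $5 = $10
Group total:
4 x $10 = $40

$40


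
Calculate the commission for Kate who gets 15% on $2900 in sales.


Convert rate to decimal:
15% = 0.15
Multiply by sales:
$2900 x 0.15 = $435

$435


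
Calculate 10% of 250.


Convert percentage to decimal:
10% = 0.1
Multiply:
250 x 0.1 = 25

25


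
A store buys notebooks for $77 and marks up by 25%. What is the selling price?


Calculate the markup amount:
25% of $77 = $19.25
Add to cost:
$77 + $19.25 = $96.25

$96.25


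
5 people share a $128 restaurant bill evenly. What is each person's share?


Total bill: $128
Number of people: 5
Each pays: $128 / 5 = $25.60

$25.60


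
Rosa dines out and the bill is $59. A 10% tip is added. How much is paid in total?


Calculate the tip:
10% of $59 = $5.90
Add tip to meal cost:
$59 + $5.90 = $64.90

$64.90


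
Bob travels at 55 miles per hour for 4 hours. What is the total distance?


Use the formula: distance = speed x time
Speed = 55 mph, Time = 4 hours
55 x 4 = 220 miles

220 miles


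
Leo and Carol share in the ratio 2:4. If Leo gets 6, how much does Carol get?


Find the multiplier:
6 / 2 = 3
Apply to Carol's share:
4 x 3 = 12

12


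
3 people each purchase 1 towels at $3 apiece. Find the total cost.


Cost per person:
1 x $3 = $3
Group total:
3 x $3 = $9

$9


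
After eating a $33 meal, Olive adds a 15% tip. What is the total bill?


Calculate the tip:
15% of $33 = $4.95
Add tip to meal cost:
$33 + $4.95 = $37.95

$37.95


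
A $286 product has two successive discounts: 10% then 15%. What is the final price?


First discount:
10% of $286 = $28.60
Price after first discount:
$286 - $28.60 = $257.40
Second discount:
15% of $257.40 = $38.61
Final price:
$257.40 - $38.61 = $218.79

$218.79


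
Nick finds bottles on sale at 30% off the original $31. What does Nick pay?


Calculate the discount amount:
30% of $31 = $9.30
Subtract from original:
$31 - $9.30 = $21.70

$21.70


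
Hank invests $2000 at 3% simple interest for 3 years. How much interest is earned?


Use the formula I = P x R x T / 100
P x R x T = 2000 x 3 x 3 = 18000
I = 18000 / 100 = $180

$180


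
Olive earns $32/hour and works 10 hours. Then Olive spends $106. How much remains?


Calculate earnings:
10 x $32 = $320
Subtract spending:
$320 - $106 = $214

$214


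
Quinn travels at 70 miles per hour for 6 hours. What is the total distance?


Use the formula: distance = speed x time
Speed = 70 mph, Time = 6 hours
70 x 6 = 420 miles

420 miles


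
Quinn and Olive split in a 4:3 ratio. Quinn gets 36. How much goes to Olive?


Find the multiplier:
36 / 4 = 9
Apply to Olive's share:
3 x 9 = 27

27


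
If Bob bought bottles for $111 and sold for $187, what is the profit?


Selling price = $187
Cost price = $111
Profit = selling price - cost price:
Profit = $187 - $111 = $76

$76


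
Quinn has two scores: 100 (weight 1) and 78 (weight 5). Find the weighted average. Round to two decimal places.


Weighted sum:
1 x 100 + 5 x 78 = 490
Total weight:
1 + 5 = 6
Weighted average:
490 / 6 = 81.6666... ≈ 81.67

81.67


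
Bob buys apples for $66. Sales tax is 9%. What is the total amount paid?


Calculate the tax:
9% of $66 = $5.94
Add tax to price:
$66 + $5.94 = $71.94

$71.94


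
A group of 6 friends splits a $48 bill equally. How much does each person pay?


Total bill: $48
Number of people: 6
Each pays: $48 / 6 = $8

$8


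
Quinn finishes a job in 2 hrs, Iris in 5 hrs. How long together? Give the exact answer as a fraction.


Quinn's rate: 1/2 of the job per hour
Iris's rate: 1/5 of the job per hour
Combined rate: 1/2 + 1/5 = 7/10 per hour
Time = 1 / (7/10) = 10/7 hours (≈ 1.43 hours)

10/7 hours


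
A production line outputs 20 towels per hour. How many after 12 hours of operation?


Production rate: 20 towels per hour
Time: 12 hours
Total: 20 x 12 = 240 towels

240 towels


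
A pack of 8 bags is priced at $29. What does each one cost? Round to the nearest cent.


Total cost: $29
Number of items: 8
Unit price: $29 / 8 = $3.625 ≈ $3.63

$3.63


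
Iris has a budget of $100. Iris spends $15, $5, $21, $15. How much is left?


Add up expenses:
$15 + $5 + $21 + $15 = $56
Subtract from budget:
$100 - $56 = $44

$44


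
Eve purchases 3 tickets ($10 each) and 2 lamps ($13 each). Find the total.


Cost of tickets:
3 x $10 = $30
Cost of lamps:
2 x $13 = $26
Add both:
$30 + $26 = $56

$56


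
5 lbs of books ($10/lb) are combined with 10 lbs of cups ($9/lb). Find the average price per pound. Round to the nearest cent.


Cost of books:
5 x $10 = $50
Cost of cups:
10 x $9 = $90
Total cost: $50 + $90 = $140
Total weight: 15 lbs
Average: $140 / 15 = $9.3333... ≈ $9.33/lb

$9.33/lb


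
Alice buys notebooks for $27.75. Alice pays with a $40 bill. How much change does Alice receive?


Start with the amount paid:
$40
Subtract the price:
$40 - $27.75 = $12.25

$12.25


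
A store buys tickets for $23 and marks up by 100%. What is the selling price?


Calculate the markup amount:
100% of $23 = $23
Add to cost:
$23 + $23 = $46

$46


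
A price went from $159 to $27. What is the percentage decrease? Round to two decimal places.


Find the absolute change:
|27 - 159| = 132
Divide by original and multiply by 100:
132 / 159 x 100 = 83.0188...% ≈ 83.02%

83.02%


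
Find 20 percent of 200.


Convert percentage to decimal:
20% = 0.2
Multiply:
200 x 0.2 = 40

40


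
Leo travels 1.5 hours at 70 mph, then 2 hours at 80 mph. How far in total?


Leg 1 distance:
70 x 1.5 = 105 miles
Leg 2 distance:
80 x 2 = 160 miles
Total distance:
105 + 160 = 265 miles

265 miles


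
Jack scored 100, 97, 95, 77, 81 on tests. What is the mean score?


Add the scores:
100 + 97 + 95 + 77 + 81 = 450
Divide by the number of tests:
450 / 5 = 90

90


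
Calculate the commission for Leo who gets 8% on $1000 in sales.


Convert rate to decimal:
8% = 0.08
Multiply by sales:
$1000 x 0.08 = $80

$80


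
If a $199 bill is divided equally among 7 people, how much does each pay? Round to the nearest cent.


Total bill: $199
Number of people: 7
Each pays: $199 / 7 = $28.4285... ≈ $28.43

$28.43


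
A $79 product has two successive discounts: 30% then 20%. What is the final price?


First discount:
30% of $79 = $23.70
Price after first discount:
$79 - $23.70 = $55.30
Second discount:
20% of $55.30 = $11.06
Final price:
$55.30 - $11.06 = $44.24

$44.24


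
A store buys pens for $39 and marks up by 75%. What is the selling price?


Calculate the markup amount:
75% of $39 = $29.25
Add to cost:
$39 + $29.25 = $68.25

$68.25


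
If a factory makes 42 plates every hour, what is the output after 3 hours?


Production rate: 42 plates per hour
Time: 3 hours
Total: 42 x 3 = 126 plates

126 plates


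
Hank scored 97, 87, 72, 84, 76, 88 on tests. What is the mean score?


Add the scores:
97 + 87 + 72 + 84 + 76 + 88 = 504
Divide by the number of tests:
504 / 6 = 84

84


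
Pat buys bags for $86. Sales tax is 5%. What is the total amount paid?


Calculate the tax:
5% of $86 = $4.30
Add tax to price:
$86 + $4.30 = $90.30

$90.30


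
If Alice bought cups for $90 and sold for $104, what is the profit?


Selling price = $104
Cost price = $90
Profit = selling price - cost price:
Profit = $104 - $90 = $14

$14


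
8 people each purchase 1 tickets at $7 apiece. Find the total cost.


Cost per person:
1 x $7 = $7
Group total:
8 x $7 = $56

$56


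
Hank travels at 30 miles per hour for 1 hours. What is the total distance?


Use the formula: distance = speed x time
Speed = 30 mph, Time = 1 hours
30 x 1 = 30 miles

30 miles


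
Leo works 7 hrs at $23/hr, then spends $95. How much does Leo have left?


Calculate earnings:
7 x $23 = $161
Subtract spending:
$161 - $95 = $66

$66


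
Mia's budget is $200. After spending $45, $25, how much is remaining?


Add up expenses:
$45 + $25 = $70
Subtract from budget:
$200 - $70 = $130

$130


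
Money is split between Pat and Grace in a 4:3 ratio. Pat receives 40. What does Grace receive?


Find the multiplier:
40 / 4 = 10
Apply to Grace's share:
3 x 10 = 30

30


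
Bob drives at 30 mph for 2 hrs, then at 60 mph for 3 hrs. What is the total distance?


Leg 1 distance:
30 x 2 = 60 miles
Leg 2 distance:
60 x 3 = 180 miles
Total distance:
60 + 180 = 240 miles

240 miles


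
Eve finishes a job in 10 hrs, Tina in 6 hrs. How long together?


Eve's rate: 1/10 of the job per hour
Tina's rate: 1/6 of the job per hour
Combined rate: 1/10 + 1/6 = 4/15 per hour
Time = 1 / (4/15) = 15/4 = 3.75 hours

3.75 hours


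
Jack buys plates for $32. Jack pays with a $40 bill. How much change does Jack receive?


Start with the amount paid:
$40
Subtract the price:
$40 - $32 = $8

$8


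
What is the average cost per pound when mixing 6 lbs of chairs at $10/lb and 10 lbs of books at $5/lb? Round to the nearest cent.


Cost of chairs:
6 x $10 = $60
Cost of books:
10 x $5 = $50
Total cost: $60 + $50 = $110
Total weight: 16 lbs
Average: $110 / 16 = $6.875 ≈ $6.88/lb

$6.88/lb


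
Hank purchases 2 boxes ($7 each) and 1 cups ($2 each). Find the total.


Cost of boxes:
2 x $7 = $14
Cost of cups:
1 x $2 = $2
Add both:
$14 + $2 = $16

$16


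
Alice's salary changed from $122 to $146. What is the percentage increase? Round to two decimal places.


Find the absolute change:
|146 - 122| = 24
Divide by original and multiply by 100:
24 / 122 x 100 = 19.6721...% ≈ 19.67%

19.67%


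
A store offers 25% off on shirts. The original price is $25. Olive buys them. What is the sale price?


Calculate the discount amount:
25% of $25 = $6.25
Subtract from original:
$25 - $6.25 = $18.75

$18.75


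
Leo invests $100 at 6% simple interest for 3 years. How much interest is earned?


Use the formula I = P x R x T / 100
P x R x T = 100 x 6 x 3 = 1800
I = 1800 / 100 = $18

$18


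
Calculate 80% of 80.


Convert percentage to decimal:
80% = 0.8
Multiply:
80 x 0.8 = 64

64


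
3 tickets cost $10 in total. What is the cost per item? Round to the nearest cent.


Total cost: $10
Number of items: 3
Unit price: $10 / 3 = $3.3333... ≈ $3.33

$3.33


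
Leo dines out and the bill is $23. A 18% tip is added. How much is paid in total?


Calculate the tip:
18% of $23 = $4.14
Add tip to meal cost:
$23 + $4.14 = $27.14

$27.14


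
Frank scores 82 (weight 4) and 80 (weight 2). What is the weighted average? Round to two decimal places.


Weighted sum:
4 x 82 + 2 x 80 = 488
Total weight:
4 + 2 = 6
Weighted average:
488 / 6 = 81.3333... ≈ 81.33

81.33


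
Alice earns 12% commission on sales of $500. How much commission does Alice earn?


Convert rate to decimal:
12% = 0.12
Multiply by sales:
$500 x 0.12 = $60

$60


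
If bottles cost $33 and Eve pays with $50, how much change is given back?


Start with the amount paid:
$50
Subtract the price:
$50 - $33 = $17

$17


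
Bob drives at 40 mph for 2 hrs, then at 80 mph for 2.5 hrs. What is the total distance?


Leg 1 distance:
40 x 2 = 80 miles
Leg 2 distance:
80 x 2.5 = 200 miles
Total distance:
80 + 200 = 280 miles

280 miles


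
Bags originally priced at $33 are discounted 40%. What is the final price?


Calculate the discount amount:
40% of $33 = $13.20
Subtract from original:
$33 - $13.20 = $19.80

$19.80


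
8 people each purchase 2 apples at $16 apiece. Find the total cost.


Cost per person:
2 x $16 = $32
Group total:
8 x $32 = $256

$256


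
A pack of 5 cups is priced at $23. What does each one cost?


Total cost: $23
Number of items: 5
Unit price: $23 / 5 = $4.60

$4.60


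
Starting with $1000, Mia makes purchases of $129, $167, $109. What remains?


Add up expenses:
$129 + $167 + $109 = $405
Subtract from budget:
$1000 - $405 = $595

$595


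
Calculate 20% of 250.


Convert percentage to decimal:
20% = 0.2
Multiply:
250 x 0.2 = 50

50


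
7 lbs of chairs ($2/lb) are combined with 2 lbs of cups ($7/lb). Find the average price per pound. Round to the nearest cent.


Cost of chairs:
7 x $2 = $14
Cost of cups:
2 x $7 = $14
Total cost: $14 + $14 = $28
Total weight: 9 lbs
Average: $28 / 9 = $3.1111... ≈ $3.11/lb

$3.11/lb


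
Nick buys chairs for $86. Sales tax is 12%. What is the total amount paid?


Calculate the tax:
12% of $86 = $10.32
Add tax to price:
$86 + $10.32 = $96.32

$96.32


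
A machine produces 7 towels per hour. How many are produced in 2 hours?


Production rate: 7 towels per hour
Time: 2 hours
Total: 7 x 2 = 14 towels

14 towels


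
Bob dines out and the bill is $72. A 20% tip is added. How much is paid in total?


Calculate the tip:
20% of $72 = $14.40
Add tip to meal cost:
$72 + $14.40 = $86.40

$86.40


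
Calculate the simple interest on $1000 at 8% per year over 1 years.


Use the formula I = P x R x T / 100
P x R x T = 1000 x 8 x 1 = 8000
I = 8000 / 100 = $80

$80


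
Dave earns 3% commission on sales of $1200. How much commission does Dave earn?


Convert rate to decimal:
3% = 0.03
Multiply by sales:
$1200 x 0.03 = $36

$36


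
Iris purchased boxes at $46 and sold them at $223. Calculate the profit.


Selling price = $223
Cost price = $46
Profit = selling price - cost price:
Profit = $223 - $46 = $177

$177


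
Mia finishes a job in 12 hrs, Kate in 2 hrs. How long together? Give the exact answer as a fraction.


Mia's rate: 1/12 of the job per hour
Kate's rate: 1/2 of the job per hour
Combined rate: 1/12 + 1/2 = 7/12 per hour
Time = 1 / (7/12) = 12/7 hours (≈ 1.71 hours)

12/7 hours


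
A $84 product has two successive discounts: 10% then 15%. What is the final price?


First discount:
10% of $84 = $8.40
Price after first discount:
$84 - $8.40 = $75.60
Second discount:
15% of $75.60 = $11.34
Final price:
$75.60 - $11.34 = $64.26

$64.26


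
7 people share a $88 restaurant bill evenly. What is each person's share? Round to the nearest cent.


Total bill: $88
Number of people: 7
Each pays: $88 / 7 = $12.5714... ≈ $12.57

$12.57


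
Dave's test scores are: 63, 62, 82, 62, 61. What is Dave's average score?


Add the scores:
63 + 62 + 82 + 62 + 61 = 330
Divide by the number of tests:
330 / 5 = 66

66


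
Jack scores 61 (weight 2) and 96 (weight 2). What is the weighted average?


Weighted sum:
2 x 61 + 2 x 96 = 314
Total weight:
2 + 2 = 4
Weighted average:
314 / 4 = 78.5

78.5


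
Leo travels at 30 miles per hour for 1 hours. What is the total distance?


Use the formula: distance = speed x time
Speed = 30 mph, Time = 1 hours
30 x 1 = 30 miles

30 miles


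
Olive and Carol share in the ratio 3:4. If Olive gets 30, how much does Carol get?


Find the multiplier:
30 / 3 = 10
Apply to Carol's share:
4 x 10 = 40

40


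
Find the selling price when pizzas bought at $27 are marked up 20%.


Calculate the markup amount:
20% of $27 = $5.40
Add to cost:
$27 + $5.40 = $32.40

$32.40


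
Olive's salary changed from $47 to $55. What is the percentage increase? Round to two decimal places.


Find the absolute change:
|55 - 47| = 8
Divide by original and multiply by 100:
8 / 47 x 100 = 17.0212...% ≈ 17.02%

17.02%


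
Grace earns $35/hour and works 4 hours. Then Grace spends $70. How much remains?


Calculate earnings:
4 x $35 = $140
Subtract spending:
$140 - $70 = $70

$70


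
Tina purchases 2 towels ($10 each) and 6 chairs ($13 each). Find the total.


Cost of towels:
2 x $10 = $20
Cost of chairs:
6 x $13 = $78
Add both:
$20 + $78 = $98

$98


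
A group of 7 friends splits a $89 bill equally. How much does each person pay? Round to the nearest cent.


Total bill: $89
Number of people: 7
Each pays: $89 / 7 = $12.7142... ≈ $12.71

$12.71


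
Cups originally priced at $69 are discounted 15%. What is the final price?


Calculate the discount amount:
15% of $69 = $10.35
Subtract from original:
$69 - $10.35 = $58.65

$58.65


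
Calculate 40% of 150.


Convert percentage to decimal:
40% = 0.4
Multiply:
150 x 0.4 = 60

60


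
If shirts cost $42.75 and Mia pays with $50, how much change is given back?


Start with the amount paid:
$50
Subtract the price:
$50 - $42.75 = $7.25

$7.25


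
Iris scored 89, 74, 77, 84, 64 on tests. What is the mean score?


Add the scores:
89 + 74 + 77 + 84 + 64 = 388
Divide by the number of tests:
388 / 5 = 77.6

77.6


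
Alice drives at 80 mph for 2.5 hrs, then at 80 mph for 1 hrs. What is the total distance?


Leg 1 distance:
80 x 2.5 = 200 miles
Leg 2 distance:
80 x 1 = 80 miles
Total distance:
200 + 80 = 280 miles

280 miles


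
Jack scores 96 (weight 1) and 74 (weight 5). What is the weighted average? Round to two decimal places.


Weighted sum:
1 x 96 + 5 x 74 = 466
Total weight:
1 + 5 = 6
Weighted average:
466 / 6 = 77.6666... ≈ 77.67

77.67


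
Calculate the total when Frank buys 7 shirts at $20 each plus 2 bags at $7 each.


Cost of shirts:
7 x $20 = $140
Cost of bags:
2 x $7 = $14
Add both:
$140 + $14 = $154

$154


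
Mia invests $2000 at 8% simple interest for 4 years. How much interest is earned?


Use the formula I = P x R x T / 100
P x R x T = 2000 x 8 x 4 = 64000
I = 64000 / 100 = $640

$640


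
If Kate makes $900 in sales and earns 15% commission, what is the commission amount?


Convert rate to decimal:
15% = 0.15
Multiply by sales:
$900 x 0.15 = $135

$135


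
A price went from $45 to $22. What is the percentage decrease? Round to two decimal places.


Find the absolute change:
|22 - 45| = 23
Divide by original and multiply by 100:
23 / 45 x 100 = 51.1111...% ≈ 51.11%

51.11%


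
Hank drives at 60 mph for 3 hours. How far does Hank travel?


Use the formula: distance = speed x time
Speed = 60 mph, Time = 3 hours
60 x 3 = 180 miles

180 miles


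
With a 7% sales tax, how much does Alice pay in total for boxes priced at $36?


Calculate the tax:
7% of $36 = $2.52
Add tax to price:
$36 + $2.52 = $38.52

$38.52


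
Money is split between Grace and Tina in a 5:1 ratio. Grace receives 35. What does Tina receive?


Find the multiplier:
35 / 5 = 7
Apply to Tina's share:
1 x 7 = 7

7


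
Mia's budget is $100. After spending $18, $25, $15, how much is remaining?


Add up expenses:
$18 + $25 + $15 = $58
Subtract from budget:
$100 - $58 = $42

$42


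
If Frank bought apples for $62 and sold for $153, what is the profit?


Selling price = $153
Cost price = $62
Profit = selling price - cost price:
Profit = $153 - $62 = $91

$91


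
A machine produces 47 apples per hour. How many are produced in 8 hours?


Production rate: 47 apples per hour
Time: 8 hours
Total: 47 x 8 = 376 apples

376 apples


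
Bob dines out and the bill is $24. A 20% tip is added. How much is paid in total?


Calculate the tip:
20% of $24 = $4.80
Add tip to meal cost:
$24 + $4.80 = $28.80

$28.80


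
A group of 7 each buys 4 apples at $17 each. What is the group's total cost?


Cost per person:
4 x $17 = $68
Group total:
7 x $68 = $476

$476


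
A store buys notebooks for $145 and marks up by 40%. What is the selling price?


Calculate the markup amount:
40% of $145 = $58
Add to cost:
$145 + $58 = $203

$203


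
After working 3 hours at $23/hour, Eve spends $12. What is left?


Calculate earnings:
3 x $23 = $69
Subtract spending:
$69 - $12 = $57

$57


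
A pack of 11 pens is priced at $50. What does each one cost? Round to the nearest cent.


Total cost: $50
Number of items: 11
Unit price: $50 / 11 = $4.5454... ≈ $4.55

$4.55


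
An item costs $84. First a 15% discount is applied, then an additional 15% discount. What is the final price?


First discount:
15% of $84 = $12.60
Price after first discount:
$84 - $12.60 = $71.40
Second discount:
15% of $71.40 = $10.71
Final price:
$71.40 - $10.71 = $60.69

$60.69
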